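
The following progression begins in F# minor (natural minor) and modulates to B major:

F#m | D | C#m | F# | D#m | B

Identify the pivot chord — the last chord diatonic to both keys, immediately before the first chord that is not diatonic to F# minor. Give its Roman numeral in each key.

C#m — v in F# minor, ii in B major

Chords diatonic to F# minor: F#m, G#dim, A, Bm, C#m, D, E.
Reading the progression, the first chord not in that set is F#, so the modulation leaves F# minor there.
The chord immediately before F# is C#m, which is diatonic to both keys: v in F# minor and ii in B major.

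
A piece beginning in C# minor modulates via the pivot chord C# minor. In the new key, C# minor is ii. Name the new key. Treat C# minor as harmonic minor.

B major

The numeral ii denotes a minor triad on scale degree 2. With C# on degree 2, the tonic of the new key is B.
Degree 2 carries a minor triad in major keys, so the destination is B major.
Check: the diatonic triads of B major are B (I), C#m (ii), D#m (iii), E (IV), F# (V), G#m (vi), A#dim (vii°) — C# minor is indeed ii.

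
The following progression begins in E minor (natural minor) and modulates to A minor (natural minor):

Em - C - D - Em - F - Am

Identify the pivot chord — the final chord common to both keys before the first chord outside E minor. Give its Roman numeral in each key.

Chords diatonic to E minor: Em, F#dim, G, Am, Bm, C, D.
Reading the progression, the first chord not in that set is F, so the modulation leaves E minor there.
The chord immediately before F is Em, which is diatonic to both keys: i in E minor and v in A minor.

Em — i in E minor, v in A minor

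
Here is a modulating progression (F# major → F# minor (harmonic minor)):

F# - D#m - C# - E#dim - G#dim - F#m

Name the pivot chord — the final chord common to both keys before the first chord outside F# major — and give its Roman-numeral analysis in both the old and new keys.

Chords diatonic to F# major: F#, G#m, A#m, B, C#, D#m, E#dim.
Reading the progression, the first chord not in that set is G#dim, so the modulation leaves F# major there.
The chord immediately before G#dim is E#dim, which is diatonic to both keys: vii° in F# major and vii° in F# minor.

E#dim — vii° in F# major, vii° in F# minor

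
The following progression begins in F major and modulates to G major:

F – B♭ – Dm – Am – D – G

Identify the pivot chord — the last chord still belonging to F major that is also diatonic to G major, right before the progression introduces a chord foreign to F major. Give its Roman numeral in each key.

Chords diatonic to F major: F, Gm, Am, B♭, C, Dm, Edim.
Reading the progression, the first chord not in that set is D, so the modulation leaves F major there.
The chord immediately before D is Am, which is diatonic to both keys: iii in F major and ii in G major.

Am — iii in F major, ii in G major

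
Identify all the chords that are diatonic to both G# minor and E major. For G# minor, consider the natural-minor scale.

G#m, B, C#m, E

Triads in G# minor (natural minor): G#m (i), A#dim (ii°), B (III), C#m (iv), D#m (v), E (VI), F# (VII).
Triads in E major: E (I), F#m (ii), G#m (iii), A (IV), B (V), C#m (vi), D#dim (vii°).
Shared triads with their functions: G#m (i in G# minor, iii in E major); B (III in G# minor, V in E major); C#m (iv in G# minor, vi in E major); E (VI in G# minor, I in E major).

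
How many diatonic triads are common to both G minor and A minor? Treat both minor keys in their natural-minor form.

2

Diatonic triads of G minor (natural minor): Gm (i), Adim (ii°), Bb (III), Cm (iv), Dm (v), Eb (VI), F (VII).
Diatonic triads of A minor (natural minor): Am (i), Bdim (ii°), C (III), Dm (iv), Em (v), F (VI), G (VII).
Matching root and quality in both lists: Dm, F.
That gives 2 common triads.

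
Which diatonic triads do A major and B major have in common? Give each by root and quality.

C#m, E

Triads in A major: A major (I), B minor (ii), C# minor (iii), D major (IV), E major (V), F# minor (vi), G# diminished (vii°).
Triads in B major: B major (I), C# minor (ii), D# minor (iii), E major (IV), F# major (V), G# minor (vi), A# diminished (vii°).
Shared triads with their functions: C# minor (iii in A major, ii in B major); E major (V in A major, IV in B major).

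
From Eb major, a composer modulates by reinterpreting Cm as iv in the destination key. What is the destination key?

G minor

The numeral iv denotes a minor triad on scale degree 4. With C on degree 4, the tonic of the new key is G.
Degree 4 carries a minor triad in minor keys, so the destination is G minor.
Check: the diatonic triads of G minor (natural minor) are Gm (i), Adim (ii°), Bb (III), Cm (iv), Dm (v), Eb (VI), F (VII) — Cm is indeed iv.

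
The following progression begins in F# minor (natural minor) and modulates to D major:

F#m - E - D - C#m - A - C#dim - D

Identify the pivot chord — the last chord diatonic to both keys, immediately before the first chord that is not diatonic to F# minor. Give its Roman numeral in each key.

A — III in F# minor, V in D major

Chords diatonic to F# minor: F#m, G#dim, A, Bm, C#m, D, E.
Reading the progression, the first chord not in that set is C#dim, so the modulation leaves F# minor there.
The chord immediately before C#dim is A, which is diatonic to both keys: III in F# minor and V in D major.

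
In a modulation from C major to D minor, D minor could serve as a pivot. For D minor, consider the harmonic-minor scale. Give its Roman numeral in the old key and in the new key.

ii in C major; i in D minor

The scale of C major is C D E F G A B; D is degree 2, and the triad built there (D-F-A) is minor, so it is ii.
The scale of D minor (harmonic minor) is D E F G A Bb C#; D is degree 1, and the triad built there (D-F-A) is minor, so it is i.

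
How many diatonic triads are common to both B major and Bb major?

0

Diatonic triads of B major: B major (I), C# minor (ii), D# minor (iii), E major (IV), F# major (V), G# minor (vi), A# diminished (vii°).
Diatonic triads of Bb major: Bb major (I), C minor (ii), D minor (iii), Eb major (IV), F major (V), G minor (vi), A diminished (vii°).
No triad has the same root and quality in both keys.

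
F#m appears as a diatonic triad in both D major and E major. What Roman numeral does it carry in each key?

iii in D major; ii in E major

The scale of D major is D E F# G A B C#; F# is degree 3, and the triad built there (F#-A-C#) is minor, so it is iii.
The scale of E major is E F# G# A B C# D#; F# is degree 2, and the triad built there (F#-A-C#) is minor, so it is ii.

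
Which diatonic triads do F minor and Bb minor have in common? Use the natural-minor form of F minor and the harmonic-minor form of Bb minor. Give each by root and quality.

Triads in F minor (natural minor): Fm (i), Gdim (ii°), Ab (III), Bbm (iv), Cm (v), Db (VI), Eb (VII).
Triads in Bb minor (harmonic minor): Bbm (i), Cdim (ii°), Dbaug (III+), Ebm (iv), F (V), Gb (VI), Adim (vii°).
Shared triads with their functions: Bbm (iv in F minor, i in Bb minor).

Bbm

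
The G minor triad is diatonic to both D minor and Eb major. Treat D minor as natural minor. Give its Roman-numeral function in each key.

iv in D minor; iii in Eb major

The scale of D minor (natural minor) is D E F G A Bb C; G is degree 4, and the triad built there (G-Bb-D) is minor, so it is iv.
The scale of Eb major is Eb F G Ab Bb C D; G is degree 3, and the triad built there (G-Bb-D) is minor, so it is iii.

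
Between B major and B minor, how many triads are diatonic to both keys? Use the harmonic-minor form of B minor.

Diatonic triads of B major: B major (I), C♯ minor (ii), D♯ minor (iii), E major (IV), F♯ major (V), G♯ minor (vi), A♯ diminished (vii°).
Diatonic triads of B minor (harmonic minor): B minor (i), C♯ diminished (ii°), D augmented (III+), E minor (iv), F♯ major (V), G major (VI), A♯ diminished (vii°).
Matching root and quality in both lists: F♯ major, A♯ diminished.
That gives 2 common triads.

2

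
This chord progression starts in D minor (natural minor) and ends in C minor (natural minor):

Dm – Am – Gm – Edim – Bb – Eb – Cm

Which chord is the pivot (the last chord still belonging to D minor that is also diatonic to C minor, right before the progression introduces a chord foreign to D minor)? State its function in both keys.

Bb — VI in D minor, VII in C minor

Chords diatonic to D minor: Dm, Edim, F, Gm, Am, Bb, C.
Reading the progression, the first chord not in that set is Eb, so the modulation leaves D minor there.
The chord immediately before Eb is Bb, which is diatonic to both keys: VI in D minor and VII in C minor.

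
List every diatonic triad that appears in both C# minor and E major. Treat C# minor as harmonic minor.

C#m, D#dim, F#m, A

Triads in C# minor (harmonic minor): C#m (i), D#dim (ii°), Eaug (III+), F#m (iv), G# (V), A (VI), B#dim (vii°).
Triads in E major: E (I), F#m (ii), G#m (iii), A (IV), B (V), C#m (vi), D#dim (vii°).
Shared triads with their functions: C#m (i in C# minor, vi in E major); D#dim (ii° in C# minor, vii° in E major); F#m (iv in C# minor, ii in E major); A (VI in C# minor, IV in E major).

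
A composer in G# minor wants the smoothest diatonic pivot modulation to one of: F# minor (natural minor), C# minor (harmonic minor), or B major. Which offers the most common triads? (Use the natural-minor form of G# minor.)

Triads of G# minor (natural minor): G#m (i), A#dim (ii°), B (III), C#m (iv), D#m (v), E (VI), F# (VII).
F# minor (natural minor) shares 2: C#m, E.
C# minor (harmonic minor) shares 1: C#m.
B major shares 7: G#m, A#dim, B, C#m, D#m, E, F#.
The most common triads (7) are shared with B major.

B major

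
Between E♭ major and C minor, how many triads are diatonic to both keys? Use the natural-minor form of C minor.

7

Diatonic triads of E♭ major: E♭ (I), Fm (ii), Gm (iii), A♭ (IV), B♭ (V), Cm (vi), Ddim (vii°).
Diatonic triads of C minor (natural minor): Cm (i), Ddim (ii°), E♭ (III), Fm (iv), Gm (v), A♭ (VI), B♭ (VII).
Matching root and quality in both lists: E♭, Fm, Gm, A♭, B♭, Cm, Ddim.
That gives 7 common triads.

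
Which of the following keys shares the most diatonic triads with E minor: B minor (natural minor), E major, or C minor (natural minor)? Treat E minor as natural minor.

Triads of E minor (natural minor): E minor (i), F# diminished (ii°), G major (III), A minor (iv), B minor (v), C major (VI), D major (VII).
B minor (natural minor) shares 4: Em, G, Bm, D.
E major shares 0: none.
C minor (natural minor) shares 0: none.
The most common triads (4) are shared with B minor.

B minor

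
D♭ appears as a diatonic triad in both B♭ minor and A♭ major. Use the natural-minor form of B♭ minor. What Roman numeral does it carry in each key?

The scale of B♭ minor (natural minor) is B♭ C D♭ E♭ F G♭ A♭; D♭ is degree 3, and the triad built there (D♭-F-A♭) is major, so it is III.
The scale of A♭ major is A♭ B♭ C D♭ E♭ F G; D♭ is degree 4, and the triad built there (D♭-F-A♭) is major, so it is IV.

III in B♭ minor; IV in A♭ major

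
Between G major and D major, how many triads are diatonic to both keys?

Diatonic triads of G major: G (I), Am (ii), Bm (iii), C (IV), D (V), Em (vi), F#dim (vii°).
Diatonic triads of D major: D (I), Em (ii), F#m (iii), G (IV), A (V), Bm (vi), C#dim (vii°).
Matching root and quality in both lists: G, Bm, D, Em.
That gives 4 common triads.

4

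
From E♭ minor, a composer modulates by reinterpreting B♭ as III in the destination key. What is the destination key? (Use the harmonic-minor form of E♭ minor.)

G minor

The numeral III denotes a major triad on scale degree 3. With B♭ on degree 3, the tonic of the new key is G.
Degree 3 carries a major triad in natural-minor keys, so the destination is G minor.
Check: the diatonic triads of G minor (natural minor) are Gm (i), Adim (ii°), B♭ (III), Cm (iv), Dm (v), E♭ (VI), F (VII) — B♭ is indeed III.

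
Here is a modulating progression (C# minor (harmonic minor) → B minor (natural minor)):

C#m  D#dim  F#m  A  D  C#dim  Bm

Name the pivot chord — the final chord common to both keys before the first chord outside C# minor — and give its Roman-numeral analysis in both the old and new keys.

Chords diatonic to C# minor: C#m, D#dim, Eaug, F#m, G#, A, B#dim.
Reading the progression, the first chord not in that set is D, so the modulation leaves C# minor there.
The chord immediately before D is A, which is diatonic to both keys: VI in C# minor and VII in B minor.

A — VI in C# minor, VII in B minor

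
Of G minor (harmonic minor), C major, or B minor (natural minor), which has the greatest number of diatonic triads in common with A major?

B minor

Triads of A major: A (I), Bm (ii), C#m (iii), D (IV), E (V), F#m (vi), G#dim (vii°).
G minor (harmonic minor) shares 1: D.
C major shares 0: none.
B minor (natural minor) shares 4: A, Bm, D, F#m.
The most common triads (4) are shared with B minor.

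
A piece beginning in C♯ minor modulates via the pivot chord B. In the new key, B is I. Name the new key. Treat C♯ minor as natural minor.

The numeral I denotes a major triad on scale degree 1. With B on degree 1, the tonic of the new key is B.
Degree 1 carries a major triad in major keys, so the destination is B major.
Check: the diatonic triads of B major are B (I), C♯m (ii), D♯m (iii), E (IV), F♯ (V), G♯m (vi), A♯dim (vii°) — B is indeed I.

B major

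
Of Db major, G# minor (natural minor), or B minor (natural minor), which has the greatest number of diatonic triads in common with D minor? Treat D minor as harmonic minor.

B minor

Triads of D minor (harmonic minor): D minor (i), E diminished (ii°), F augmented (III+), G minor (iv), A major (V), Bb major (VI), C# diminished (vii°).
Db major shares 0: none.
G# minor (natural minor) shares 0: none.
B minor (natural minor) shares 2: A, C#dim.
The most common triads (2) are shared with B minor.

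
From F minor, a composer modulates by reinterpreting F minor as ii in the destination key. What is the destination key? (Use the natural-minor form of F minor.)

The numeral ii denotes a minor triad on scale degree 2. With F on degree 2, the tonic of the new key is Eb.
Degree 2 carries a minor triad in major keys, so the destination is Eb major.
Check: the diatonic triads of Eb major are Eb (I), Fm (ii), Gm (iii), Ab (IV), Bb (V), Cm (vi), Ddim (vii°) — F minor is indeed ii.

Eb major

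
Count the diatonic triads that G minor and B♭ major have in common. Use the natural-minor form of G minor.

7

Diatonic triads of G minor (natural minor): Gm (i), Adim (ii°), B♭ (III), Cm (iv), Dm (v), E♭ (VI), F (VII).
Diatonic triads of B♭ major: B♭ (I), Cm (ii), Dm (iii), E♭ (IV), F (V), Gm (vi), Adim (vii°).
Matching root and quality in both lists: Gm, Adim, B♭, Cm, Dm, E♭, F.
That gives 7 common triads.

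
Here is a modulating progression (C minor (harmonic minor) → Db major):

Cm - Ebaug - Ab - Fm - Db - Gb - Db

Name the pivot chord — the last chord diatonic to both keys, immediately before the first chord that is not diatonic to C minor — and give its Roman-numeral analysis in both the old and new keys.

Fm — iv in C minor, iii in Db major

Chords diatonic to C minor: Cm, Ddim, Ebaug, Fm, G, Ab, Bdim.
Reading the progression, the first chord not in that set is Db, so the modulation leaves C minor there.
The chord immediately before Db is Fm, which is diatonic to both keys: iv in C minor and iii in Db major.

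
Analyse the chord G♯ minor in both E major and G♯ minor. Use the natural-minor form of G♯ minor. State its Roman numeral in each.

iii in E major; i in G♯ minor

The scale of E major is E F♯ G♯ A B C♯ D♯; G♯ is degree 3, and the triad built there (G♯-B-D♯) is minor, so it is iii.
The scale of G♯ minor (natural minor) is G♯ A♯ B C♯ D♯ E F♯; G♯ is degree 1, and the triad built there (G♯-B-D♯) is minor, so it is i.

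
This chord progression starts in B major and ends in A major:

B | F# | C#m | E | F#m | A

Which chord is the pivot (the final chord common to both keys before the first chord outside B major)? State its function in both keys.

E — IV in B major, V in A major

Chords diatonic to B major: B, C#m, D#m, E, F#, G#m, A#dim.
Reading the progression, the first chord not in that set is F#m, so the modulation leaves B major there.
The chord immediately before F#m is E, which is diatonic to both keys: IV in B major and V in A major.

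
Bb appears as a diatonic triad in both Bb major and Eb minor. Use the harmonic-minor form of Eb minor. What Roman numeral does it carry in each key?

The scale of Bb major is Bb C D Eb F G A; Bb is degree 1, and the triad built there (Bb-D-F) is major, so it is I.
The scale of Eb minor (harmonic minor) is Eb F Gb Ab Bb Cb D; Bb is degree 5, and the triad built there (Bb-D-F) is major, so it is V.

I in Bb major; V in Eb minor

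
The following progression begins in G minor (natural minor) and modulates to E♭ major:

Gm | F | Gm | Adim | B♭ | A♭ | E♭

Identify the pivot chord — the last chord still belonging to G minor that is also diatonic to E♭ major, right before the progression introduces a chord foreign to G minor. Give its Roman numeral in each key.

B♭ — III in G minor, V in E♭ major

Chords diatonic to G minor: Gm, Adim, B♭, Cm, Dm, E♭, F.
Reading the progression, the first chord not in that set is A♭, so the modulation leaves G minor there.
The chord immediately before A♭ is B♭, which is diatonic to both keys: III in G minor and V in E♭ major.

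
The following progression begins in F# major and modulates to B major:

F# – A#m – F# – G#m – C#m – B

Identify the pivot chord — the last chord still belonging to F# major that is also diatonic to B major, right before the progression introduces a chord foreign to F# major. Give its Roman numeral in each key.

G#m — ii in F# major, vi in B major

Chords diatonic to F# major: F#, G#m, A#m, B, C#, D#m, E#dim.
Reading the progression, the first chord not in that set is C#m, so the modulation leaves F# major there.
The chord immediately before C#m is G#m, which is diatonic to both keys: ii in F# major and vi in B major.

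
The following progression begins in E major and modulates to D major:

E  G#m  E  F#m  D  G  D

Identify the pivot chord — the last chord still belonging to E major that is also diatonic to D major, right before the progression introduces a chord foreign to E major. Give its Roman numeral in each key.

F#m — ii in E major, iii in D major

Chords diatonic to E major: E, F#m, G#m, A, B, C#m, D#dim.
Reading the progression, the first chord not in that set is D, so the modulation leaves E major there.
The chord immediately before D is F#m, which is diatonic to both keys: ii in E major and iii in D major.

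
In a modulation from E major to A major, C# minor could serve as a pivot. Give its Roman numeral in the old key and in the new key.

vi in E major; iii in A major

The scale of E major is E F# G# A B C# D#; C# is degree 6, and the triad built there (C#-E-G#) is minor, so it is vi.
The scale of A major is A B C# D E F# G#; C# is degree 3, and the triad built there (C#-E-G#) is minor, so it is iii.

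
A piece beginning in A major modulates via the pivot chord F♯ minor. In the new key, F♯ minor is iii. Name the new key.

The numeral iii denotes a minor triad on scale degree 3. With F♯ on degree 3, the tonic of the new key is D.
Degree 3 carries a minor triad in major keys, so the destination is D major.
Check: the diatonic triads of D major are D (I), Em (ii), F♯m (iii), G (IV), A (V), Bm (vi), C♯dim (vii°) — F♯ minor is indeed iii.

D major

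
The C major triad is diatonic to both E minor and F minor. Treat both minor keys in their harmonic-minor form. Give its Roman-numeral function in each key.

VI in E minor; V in F minor

The scale of E minor (harmonic minor) is E F# G A B C D#; C is degree 6, and the triad built there (C-E-G) is major, so it is VI.
The scale of F minor (harmonic minor) is F G Ab Bb C Db E; C is degree 5, and the triad built there (C-E-G) is major, so it is V.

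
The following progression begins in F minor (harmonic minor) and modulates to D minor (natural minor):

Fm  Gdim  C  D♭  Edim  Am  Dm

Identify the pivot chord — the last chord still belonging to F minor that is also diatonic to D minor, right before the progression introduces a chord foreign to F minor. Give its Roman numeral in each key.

Chords diatonic to F minor: Fm, Gdim, A♭aug, B♭m, C, D♭, Edim.
Reading the progression, the first chord not in that set is Am, so the modulation leaves F minor there.
The chord immediately before Am is Edim, which is diatonic to both keys: vii° in F minor and ii° in D minor.

Edim — vii° in F minor, ii° in D minor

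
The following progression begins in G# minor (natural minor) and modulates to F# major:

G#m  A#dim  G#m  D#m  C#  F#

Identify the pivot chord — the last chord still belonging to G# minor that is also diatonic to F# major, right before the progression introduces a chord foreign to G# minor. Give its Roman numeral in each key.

Chords diatonic to G# minor: G#m, A#dim, B, C#m, D#m, E, F#.
Reading the progression, the first chord not in that set is C#, so the modulation leaves G# minor there.
The chord immediately before C# is D#m, which is diatonic to both keys: v in G# minor and vi in F# major.

D#m — v in G# minor, vi in F# major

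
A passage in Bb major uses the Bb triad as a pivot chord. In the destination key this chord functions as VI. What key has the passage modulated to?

The numeral VI denotes a major triad on scale degree 6. With Bb on degree 6, the tonic of the new key is D.
Degree 6 carries a major triad in minor keys, so the destination is D minor.
Check: the diatonic triads of D minor (natural minor) are Dm (i), Edim (ii°), F (III), Gm (iv), Am (v), Bb (VI), C (VII) — Bb is indeed VI.

D minor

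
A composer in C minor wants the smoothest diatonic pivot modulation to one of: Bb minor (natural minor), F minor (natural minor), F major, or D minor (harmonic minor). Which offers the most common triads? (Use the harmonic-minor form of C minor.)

F minor

Triads of C minor (harmonic minor): Cm (i), Ddim (ii°), Ebaug (III+), Fm (iv), G (V), Ab (VI), Bdim (vii°).
Bb minor (natural minor) shares 2: Fm, Ab.
F minor (natural minor) shares 3: Cm, Fm, Ab.
F major shares 0: none.
D minor (harmonic minor) shares 0: none.
The most common triads (3) are shared with F minor.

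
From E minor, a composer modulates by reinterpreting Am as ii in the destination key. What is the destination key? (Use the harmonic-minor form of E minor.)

The numeral ii denotes a minor triad on scale degree 2. With A on degree 2, the tonic of the new key is G.
Degree 2 carries a minor triad in major keys, so the destination is G major.
Check: the diatonic triads of G major are G (I), Am (ii), Bm (iii), C (IV), D (V), Em (vi), F#dim (vii°) — Am is indeed ii.

G major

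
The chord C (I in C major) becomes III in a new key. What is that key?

The numeral III denotes a major triad on scale degree 3. With C on degree 3, the tonic of the new key is A.
Degree 3 carries a major triad in natural-minor keys, so the destination is A minor.
Check: the diatonic triads of A minor (natural minor) are Am (i), Bdim (ii°), C (III), Dm (iv), Em (v), F (VI), G (VII) — C is indeed III.

A minor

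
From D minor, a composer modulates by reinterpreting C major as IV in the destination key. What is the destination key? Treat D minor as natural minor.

The numeral IV denotes a major triad on scale degree 4. With C on degree 4, the tonic of the new key is G.
Degree 4 carries a major triad in major keys, so the destination is G major.
Check: the diatonic triads of G major are G (I), Am (ii), Bm (iii), C (IV), D (V), Em (vi), F#dim (vii°) — C major is indeed IV.

G major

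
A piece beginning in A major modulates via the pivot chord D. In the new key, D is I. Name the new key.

D major

The numeral I denotes a major triad on scale degree 1. With D on degree 1, the tonic of the new key is D.
Degree 1 carries a major triad in major keys, so the destination is D major.
Check: the diatonic triads of D major are D (I), Em (ii), F#m (iii), G (IV), A (V), Bm (vi), C#dim (vii°) — D is indeed I.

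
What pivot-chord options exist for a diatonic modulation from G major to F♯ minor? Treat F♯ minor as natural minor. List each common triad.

Bm, D

Triads in G major: G (I), Am (ii), Bm (iii), C (IV), D (V), Em (vi), F♯dim (vii°).
Triads in F♯ minor (natural minor): F♯m (i), G♯dim (ii°), A (III), Bm (iv), C♯m (v), D (VI), E (VII).
Shared triads with their functions: Bm (iii in G major, iv in F♯ minor); D (V in G major, VI in F♯ minor).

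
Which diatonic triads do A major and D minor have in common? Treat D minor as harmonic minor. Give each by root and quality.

A

Triads in A major: A (I), Bm (ii), C#m (iii), D (IV), E (V), F#m (vi), G#dim (vii°).
Triads in D minor (harmonic minor): Dm (i), Edim (ii°), Faug (III+), Gm (iv), A (V), Bb (VI), C#dim (vii°).
Shared triads with their functions: A (I in A major, V in D minor).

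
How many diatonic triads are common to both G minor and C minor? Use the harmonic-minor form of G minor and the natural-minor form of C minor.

Diatonic triads of G minor (harmonic minor): Gm (i), Adim (ii°), Bbaug (III+), Cm (iv), D (V), Eb (VI), F#dim (vii°).
Diatonic triads of C minor (natural minor): Cm (i), Ddim (ii°), Eb (III), Fm (iv), Gm (v), Ab (VI), Bb (VII).
Matching root and quality in both lists: Gm, Cm, Eb.
That gives 3 common triads.

3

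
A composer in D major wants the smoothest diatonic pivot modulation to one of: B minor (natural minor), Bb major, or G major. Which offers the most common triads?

Triads of D major: D major (I), E minor (ii), F# minor (iii), G major (IV), A major (V), B minor (vi), C# diminished (vii°).
B minor (natural minor) shares 7: D, Em, F#m, G, A, Bm, C#dim.
Bb major shares 0: none.
G major shares 4: D, Em, G, Bm.
The most common triads (7) are shared with B minor.

B minor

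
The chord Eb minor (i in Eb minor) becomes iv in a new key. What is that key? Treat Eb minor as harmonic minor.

The numeral iv denotes a minor triad on scale degree 4. With Eb on degree 4, the tonic of the new key is Bb.
Degree 4 carries a minor triad in minor keys, so the destination is Bb minor.
Check: the diatonic triads of Bb minor (natural minor) are Bbm (i), Cdim (ii°), Db (III), Ebm (iv), Fm (v), Gb (VI), Ab (VII) — Eb minor is indeed iv.

Bb minor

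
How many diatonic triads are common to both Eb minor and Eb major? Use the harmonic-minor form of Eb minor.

Diatonic triads of Eb minor (harmonic minor): Ebm (i), Fdim (ii°), Gbaug (III+), Abm (iv), Bb (V), Cb (VI), Ddim (vii°).
Diatonic triads of Eb major: Eb (I), Fm (ii), Gm (iii), Ab (IV), Bb (V), Cm (vi), Ddim (vii°).
Matching root and quality in both lists: Bb, Ddim.
That gives 2 common triads.

2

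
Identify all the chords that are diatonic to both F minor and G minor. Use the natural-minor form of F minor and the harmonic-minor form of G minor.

Triads in F minor (natural minor): F minor (i), G diminished (ii°), A♭ major (III), B♭ minor (iv), C minor (v), D♭ major (VI), E♭ major (VII).
Triads in G minor (harmonic minor): G minor (i), A diminished (ii°), B♭ augmented (III+), C minor (iv), D major (V), E♭ major (VI), F♯ diminished (vii°).
Shared triads with their functions: C minor (v in F minor, iv in G minor); E♭ major (VII in F minor, VI in G minor).

Cm, E♭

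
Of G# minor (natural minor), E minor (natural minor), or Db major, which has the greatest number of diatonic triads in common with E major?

Triads of E major: E (I), F#m (ii), G#m (iii), A (IV), B (V), C#m (vi), D#dim (vii°).
G# minor (natural minor) shares 4: E, G#m, B, C#m.
E minor (natural minor) shares 0: none.
Db major shares 0: none.
The most common triads (4) are shared with G# minor.

G# minor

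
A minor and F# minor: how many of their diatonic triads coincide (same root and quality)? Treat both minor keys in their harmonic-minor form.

1

Diatonic triads of A minor (harmonic minor): Am (i), Bdim (ii°), Caug (III+), Dm (iv), E (V), F (VI), G#dim (vii°).
Diatonic triads of F# minor (harmonic minor): F#m (i), G#dim (ii°), Aaug (III+), Bm (iv), C# (V), D (VI), E#dim (vii°).
Matching root and quality in both lists: G#dim.
That gives 1 common triad.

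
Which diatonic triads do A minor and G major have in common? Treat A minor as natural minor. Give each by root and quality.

Triads in A minor (natural minor): Am (i), Bdim (ii°), C (III), Dm (iv), Em (v), F (VI), G (VII).
Triads in G major: G (I), Am (ii), Bm (iii), C (IV), D (V), Em (vi), F#dim (vii°).
Shared triads with their functions: Am (i in A minor, ii in G major); C (III in A minor, IV in G major); Em (v in A minor, vi in G major); G (VII in A minor, I in G major).

Am, C, Em, G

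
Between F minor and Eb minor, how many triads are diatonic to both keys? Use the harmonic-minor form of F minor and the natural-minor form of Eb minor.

2

Diatonic triads of F minor (harmonic minor): F minor (i), G diminished (ii°), Ab augmented (III+), Bb minor (iv), C major (V), Db major (VI), E diminished (vii°).
Diatonic triads of Eb minor (natural minor): Eb minor (i), F diminished (ii°), Gb major (III), Ab minor (iv), Bb minor (v), Cb major (VI), Db major (VII).
Matching root and quality in both lists: Bb minor, Db major.
That gives 2 common triads.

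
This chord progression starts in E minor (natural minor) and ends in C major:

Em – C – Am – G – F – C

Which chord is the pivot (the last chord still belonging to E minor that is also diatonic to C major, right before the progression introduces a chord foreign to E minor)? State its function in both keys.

G — III in E minor, V in C major

Chords diatonic to E minor: Em, F#dim, G, Am, Bm, C, D.
Reading the progression, the first chord not in that set is F, so the modulation leaves E minor there.
The chord immediately before F is G, which is diatonic to both keys: III in E minor and V in C major.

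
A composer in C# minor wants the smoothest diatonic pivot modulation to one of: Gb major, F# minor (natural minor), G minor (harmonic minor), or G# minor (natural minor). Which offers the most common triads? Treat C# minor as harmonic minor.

Triads of C# minor (harmonic minor): C# minor (i), D# diminished (ii°), E augmented (III+), F# minor (iv), G# major (V), A major (VI), B# diminished (vii°).
Gb major shares 0: none.
F# minor (natural minor) shares 3: C#m, F#m, A.
G minor (harmonic minor) shares 0: none.
G# minor (natural minor) shares 1: C#m.
The most common triads (3) are shared with F# minor.

F# minor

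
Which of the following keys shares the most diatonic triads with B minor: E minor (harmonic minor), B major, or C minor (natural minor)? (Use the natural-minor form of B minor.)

Triads of B minor (natural minor): Bm (i), C#dim (ii°), D (III), Em (iv), F#m (v), G (VI), A (VII).
E minor (harmonic minor) shares 1: Em.
B major shares 0: none.
C minor (natural minor) shares 0: none.
The most common triads (1) are shared with E minor.

E minor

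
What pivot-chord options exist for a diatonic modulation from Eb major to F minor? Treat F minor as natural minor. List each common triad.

Triads in Eb major: Eb major (I), F minor (ii), G minor (iii), Ab major (IV), Bb major (V), C minor (vi), D diminished (vii°).
Triads in F minor (natural minor): F minor (i), G diminished (ii°), Ab major (III), Bb minor (iv), C minor (v), Db major (VI), Eb major (VII).
Shared triads with their functions: Eb major (I in Eb major, VII in F minor); F minor (ii in Eb major, i in F minor); Ab major (IV in Eb major, III in F minor); C minor (vi in Eb major, v in F minor).

Eb, Fm, Ab, Cm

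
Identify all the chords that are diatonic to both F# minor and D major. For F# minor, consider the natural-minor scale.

Triads in F# minor (natural minor): F# minor (i), G# diminished (ii°), A major (III), B minor (iv), C# minor (v), D major (VI), E major (VII).
Triads in D major: D major (I), E minor (ii), F# minor (iii), G major (IV), A major (V), B minor (vi), C# diminished (vii°).
Shared triads with their functions: F# minor (i in F# minor, iii in D major); A major (III in F# minor, V in D major); B minor (iv in F# minor, vi in D major); D major (VI in F# minor, I in D major).

F#m, A, Bm, D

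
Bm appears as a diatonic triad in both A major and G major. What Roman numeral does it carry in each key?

ii in A major; iii in G major

The scale of A major is A B C# D E F# G#; B is degree 2, and the triad built there (B-D-F#) is minor, so it is ii.
The scale of G major is G A B C D E F#; B is degree 3, and the triad built there (B-D-F#) is minor, so it is iii.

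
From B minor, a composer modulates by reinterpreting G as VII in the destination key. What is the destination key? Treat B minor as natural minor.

The numeral VII denotes a major triad on scale degree 7. With G on degree 7, the tonic of the new key is A.
Degree 7 carries a major triad in natural-minor keys, so the destination is A minor.
Check: the diatonic triads of A minor (natural minor) are Am (i), Bdim (ii°), C (III), Dm (iv), Em (v), F (VI), G (VII) — G is indeed VII.

A minor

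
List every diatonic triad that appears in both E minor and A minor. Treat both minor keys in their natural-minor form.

Em, G, Am, C

Triads in E minor (natural minor): Em (i), F#dim (ii°), G (III), Am (iv), Bm (v), C (VI), D (VII).
Triads in A minor (natural minor): Am (i), Bdim (ii°), C (III), Dm (iv), Em (v), F (VI), G (VII).
Shared triads with their functions: Em (i in E minor, v in A minor); G (III in E minor, VII in A minor); Am (iv in E minor, i in A minor); C (VI in E minor, III in A minor).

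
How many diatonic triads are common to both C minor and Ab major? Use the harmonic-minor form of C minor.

Diatonic triads of C minor (harmonic minor): C minor (i), D diminished (ii°), Eb augmented (III+), F minor (iv), G major (V), Ab major (VI), B diminished (vii°).
Diatonic triads of Ab major: Ab major (I), Bb minor (ii), C minor (iii), Db major (IV), Eb major (V), F minor (vi), G diminished (vii°).
Matching root and quality in both lists: C minor, F minor, Ab major.
That gives 3 common triads.

3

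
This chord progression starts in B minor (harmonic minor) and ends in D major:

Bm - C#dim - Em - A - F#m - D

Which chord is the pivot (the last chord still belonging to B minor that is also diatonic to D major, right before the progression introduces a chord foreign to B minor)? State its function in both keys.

Chords diatonic to B minor: Bm, C#dim, Daug, Em, F#, G, A#dim.
Reading the progression, the first chord not in that set is A, so the modulation leaves B minor there.
The chord immediately before A is Em, which is diatonic to both keys: iv in B minor and ii in D major.

Em — iv in B minor, ii in D major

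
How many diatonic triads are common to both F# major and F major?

0

Diatonic triads of F# major: F# major (I), G# minor (ii), A# minor (iii), B major (IV), C# major (V), D# minor (vi), E# diminished (vii°).
Diatonic triads of F major: F major (I), G minor (ii), A minor (iii), Bb major (IV), C major (V), D minor (vi), E diminished (vii°).
No triad has the same root and quality in both keys.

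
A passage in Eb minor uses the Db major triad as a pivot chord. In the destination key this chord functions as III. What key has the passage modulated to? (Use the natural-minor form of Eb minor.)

Bb minor

The numeral III denotes a major triad on scale degree 3. With Db on degree 3, the tonic of the new key is Bb.
Degree 3 carries a major triad in natural-minor keys, so the destination is Bb minor.
Check: the diatonic triads of Bb minor (natural minor) are Bbm (i), Cdim (ii°), Db (III), Ebm (iv), Fm (v), Gb (VI), Ab (VII) — Db major is indeed III.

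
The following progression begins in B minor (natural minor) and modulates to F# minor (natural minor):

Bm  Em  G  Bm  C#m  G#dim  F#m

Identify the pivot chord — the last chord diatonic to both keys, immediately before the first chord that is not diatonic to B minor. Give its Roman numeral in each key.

Chords diatonic to B minor: Bm, C#dim, D, Em, F#m, G, A.
Reading the progression, the first chord not in that set is C#m, so the modulation leaves B minor there.
The chord immediately before C#m is Bm, which is diatonic to both keys: i in B minor and iv in F# minor.

Bm — i in B minor, iv in F# minor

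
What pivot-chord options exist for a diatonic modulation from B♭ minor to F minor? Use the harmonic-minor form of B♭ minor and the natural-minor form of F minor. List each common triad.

Triads in B♭ minor (harmonic minor): B♭m (i), Cdim (ii°), D♭aug (III+), E♭m (iv), F (V), G♭ (VI), Adim (vii°).
Triads in F minor (natural minor): Fm (i), Gdim (ii°), A♭ (III), B♭m (iv), Cm (v), D♭ (VI), E♭ (VII).
Shared triads with their functions: B♭m (i in B♭ minor, iv in F minor).

B♭m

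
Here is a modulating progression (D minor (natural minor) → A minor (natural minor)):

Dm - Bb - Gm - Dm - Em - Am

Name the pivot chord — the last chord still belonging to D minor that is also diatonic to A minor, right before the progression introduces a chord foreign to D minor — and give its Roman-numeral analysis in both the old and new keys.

Chords diatonic to D minor: Dm, Edim, F, Gm, Am, Bb, C.
Reading the progression, the first chord not in that set is Em, so the modulation leaves D minor there.
The chord immediately before Em is Dm, which is diatonic to both keys: i in D minor and iv in A minor.

Dm — i in D minor, iv in A minor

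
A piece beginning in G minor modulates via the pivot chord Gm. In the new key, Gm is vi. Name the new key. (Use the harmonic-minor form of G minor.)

The numeral vi denotes a minor triad on scale degree 6. With G on degree 6, the tonic of the new key is Bb.
Degree 6 carries a minor triad in major keys, so the destination is Bb major.
Check: the diatonic triads of Bb major are Bb (I), Cm (ii), Dm (iii), Eb (IV), F (V), Gm (vi), Adim (vii°) — Gm is indeed vi.

Bb major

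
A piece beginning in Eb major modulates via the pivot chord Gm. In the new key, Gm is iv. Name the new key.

The numeral iv denotes a minor triad on scale degree 4. With G on degree 4, the tonic of the new key is D.
Degree 4 carries a minor triad in minor keys, so the destination is D minor.
Check: the diatonic triads of D minor (natural minor) are Dm (i), Edim (ii°), F (III), Gm (iv), Am (v), Bb (VI), C (VII) — Gm is indeed iv.

D minor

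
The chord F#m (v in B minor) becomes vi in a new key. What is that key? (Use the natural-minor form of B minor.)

The numeral vi denotes a minor triad on scale degree 6. With F# on degree 6, the tonic of the new key is A.
Degree 6 carries a minor triad in major keys, so the destination is A major.
Check: the diatonic triads of A major are A (I), Bm (ii), C#m (iii), D (IV), E (V), F#m (vi), G#dim (vii°) — F#m is indeed vi.

A major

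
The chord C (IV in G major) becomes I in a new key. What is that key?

C major

The numeral I denotes a major triad on scale degree 1. With C on degree 1, the tonic of the new key is C.
Degree 1 carries a major triad in major keys, so the destination is C major.
Check: the diatonic triads of C major are C (I), Dm (ii), Em (iii), F (IV), G (V), Am (vi), Bdim (vii°) — C is indeed I.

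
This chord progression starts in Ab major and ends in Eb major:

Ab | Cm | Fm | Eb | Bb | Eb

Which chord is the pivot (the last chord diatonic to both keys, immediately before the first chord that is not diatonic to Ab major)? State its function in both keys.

Eb — V in Ab major, I in Eb major

Chords diatonic to Ab major: Ab, Bbm, Cm, Db, Eb, Fm, Gdim.
Reading the progression, the first chord not in that set is Bb, so the modulation leaves Ab major there.
The chord immediately before Bb is Eb, which is diatonic to both keys: V in Ab major and I in Eb major.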